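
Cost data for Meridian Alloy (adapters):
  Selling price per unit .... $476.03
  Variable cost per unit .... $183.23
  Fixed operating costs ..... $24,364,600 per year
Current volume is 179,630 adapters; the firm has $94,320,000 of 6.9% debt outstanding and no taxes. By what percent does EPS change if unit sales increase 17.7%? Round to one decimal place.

+42.9%

At 179,630 units, contribution = 179,630 × $292.80 = $52,595,664.00.
Subtracting fixed costs: EBIT = $52,595,664.00 − $24,364,600 = $28,231,064.00.
After interest of $6,508,080.00, pre-tax earnings = $21,722,984.00.
Degree of combined leverage = contribution ÷ (EBIT − I) = $52,595,664.00 ÷ $21,722,984.00 = 2.4212.
%ΔEPS = DCL × %ΔSales = 2.4212 × +17.7% = +42.9%.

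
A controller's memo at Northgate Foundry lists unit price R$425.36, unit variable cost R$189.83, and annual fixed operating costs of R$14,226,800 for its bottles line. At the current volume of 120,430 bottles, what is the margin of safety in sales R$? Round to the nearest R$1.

Each unit contributes R$425.36 − R$189.83 = R$235.53. Break-even units = R$14,226,800 ÷ R$235.53 = 60,403.35; break-even revenue = 60,403.35 × R$425.36 = R$25,693,167.10.
Actual sales revenue = 120,430 × R$425.36 = R$51,226,104.80.
Margin of safety = R$51,226,104.80 − R$25,693,167.10 = R$25,532,938.

R$25,532,938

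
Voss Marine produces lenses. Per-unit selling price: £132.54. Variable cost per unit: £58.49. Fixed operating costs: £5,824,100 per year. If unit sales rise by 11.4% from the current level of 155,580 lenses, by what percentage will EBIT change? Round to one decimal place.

Contribution at this volume is 155,580 × £74.05 = £11,520,699.00.
Subtracting fixed costs: EBIT = £11,520,699.00 − £5,824,100 = £5,696,599.00.
Degree of operating leverage = £11,520,699.00 / £5,696,599.00 = 2.0224.
%ΔEBIT = DOL × %ΔSales = 2.0224 × +11.4% = +23.1%.

+23.1%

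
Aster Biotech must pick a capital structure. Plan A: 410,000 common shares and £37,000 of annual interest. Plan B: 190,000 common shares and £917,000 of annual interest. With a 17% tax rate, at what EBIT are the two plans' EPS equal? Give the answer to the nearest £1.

£1,677,000

At indifference, (EBIT − 37,000)(1 − t)/410,000 = (EBIT − 917,000)(1 − t)/190,000.
Cancelling (1 − t) and cross-multiplying: 190,000·(EBIT − 37,000) = 410,000·(EBIT − 917,000).
Solving, EBIT = (917,000·410,000 − 37,000·190,000) / (410,000 − 190,000) = 368,940,000,000 / 220,000 = 1,677,000.00.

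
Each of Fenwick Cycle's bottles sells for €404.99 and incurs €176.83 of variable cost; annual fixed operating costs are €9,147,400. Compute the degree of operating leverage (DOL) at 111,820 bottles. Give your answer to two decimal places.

1.56

Total contribution margin = 111,820 × €228.16 = €25,512,851.20.
EBIT = €25,512,851.20 − €9,147,400 = €16,365,451.20.
Degree of operating leverage = €25,512,851.20 / €16,365,451.20 = 1.5589.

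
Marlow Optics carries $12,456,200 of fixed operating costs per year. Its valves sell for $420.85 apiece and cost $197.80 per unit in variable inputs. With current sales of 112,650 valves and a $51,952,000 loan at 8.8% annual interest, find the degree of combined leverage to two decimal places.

3.10

At 112,650 units, contribution = 112,650 × $223.05 = $25,126,582.50.
Subtracting fixed costs: EBIT = $25,126,582.50 − $12,456,200 = $12,670,382.50. Interest = $4,571,776.00.
DOL = $25,126,582.50 ÷ $12,670,382.50 = 1.9831; DFL = $12,670,382.50 ÷ $8,098,606.50 = 1.5645.
DCL = DOL × DFL = 1.9831 × 1.5645 = 3.1026.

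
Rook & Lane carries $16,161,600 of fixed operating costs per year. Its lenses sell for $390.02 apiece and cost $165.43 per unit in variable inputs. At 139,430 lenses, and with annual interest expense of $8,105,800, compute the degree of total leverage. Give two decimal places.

At 139,430 units, contribution = 139,430 × $224.59 = $31,314,583.70.
Subtracting fixed costs: EBIT = $31,314,583.70 − $16,161,600 = $15,152,983.70. Interest = $8,105,800.00, so EBIT − I = $7,047,183.70.
Degree of total leverage = total CM / (EBIT − interest) = $31,314,583.70 / $7,047,183.70 = 4.4436.

4.44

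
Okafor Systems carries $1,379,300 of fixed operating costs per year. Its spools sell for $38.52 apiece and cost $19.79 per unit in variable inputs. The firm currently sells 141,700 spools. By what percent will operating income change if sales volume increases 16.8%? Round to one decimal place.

+35.0%

Contribution at this volume is 141,700 × $18.73 = $2,654,041.00.
EBIT = $2,654,041.00 − $1,379,300 = $1,274,741.00.
Degree of operating leverage = $2,654,041.00 / $1,274,741.00 = 2.0820.
So EBIT moves 2.0820 × (+16.8%) = +35.0%.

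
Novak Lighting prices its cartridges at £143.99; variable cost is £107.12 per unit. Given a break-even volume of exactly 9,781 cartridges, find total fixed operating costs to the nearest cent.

£360,625.47

Unit CM = price − variable cost = £143.99 − £107.12 = £36.87.
Since BE = FC / CM, FC = 9,781 × £36.87 = £360,625.47.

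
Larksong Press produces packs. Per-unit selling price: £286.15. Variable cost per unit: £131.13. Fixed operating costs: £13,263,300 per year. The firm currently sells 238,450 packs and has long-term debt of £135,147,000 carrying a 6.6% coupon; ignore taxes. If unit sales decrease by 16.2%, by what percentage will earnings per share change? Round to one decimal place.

Contribution at this volume is 238,450 × £155.02 = £36,964,519.00.
Operating income = contribution − fixed costs = £36,964,519.00 − £13,263,300 = £23,701,219.00.
Interest = £8,919,702.00, so EBIT − I = £14,781,517.00.
Degree of combined leverage = contribution ÷ (EBIT − I) = £36,964,519.00 ÷ £14,781,517.00 = 2.5007.
%ΔEPS = DCL × %ΔSales = 2.5007 × -16.2% = -40.5%.

-40.5%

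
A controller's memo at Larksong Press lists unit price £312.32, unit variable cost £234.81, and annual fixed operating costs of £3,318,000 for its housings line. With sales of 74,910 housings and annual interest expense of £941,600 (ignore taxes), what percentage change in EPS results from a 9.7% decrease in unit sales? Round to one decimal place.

-36.4%

Contribution at this volume is 74,910 × £77.51 = £5,806,274.10.
Subtracting fixed costs: EBIT = £5,806,274.10 − £3,318,000 = £2,488,274.10.
Interest = £941,600.00, so EBIT − I = £1,546,674.10.
DCL = total CM / (EBIT − I) = £5,806,274.10 / £1,546,674.10 = 3.7540.
EPS therefore changes by 3.7540 × (-9.7%) = -36.4%.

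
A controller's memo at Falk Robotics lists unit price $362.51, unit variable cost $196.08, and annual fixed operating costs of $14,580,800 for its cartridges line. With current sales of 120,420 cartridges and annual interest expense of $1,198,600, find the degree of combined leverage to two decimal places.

4.70

Contribution at this volume is 120,420 × $166.43 = $20,041,500.60.
Operating income = contribution − fixed costs = $20,041,500.60 − $14,580,800 = $5,460,700.60. Interest = $1,198,600.00.
DOL = $20,041,500.60 ÷ $5,460,700.60 = 3.6701; DFL = $5,460,700.60 ÷ $4,262,100.60 = 1.2812.
Combined leverage = 3.6701 × 1.2812 = 4.7021.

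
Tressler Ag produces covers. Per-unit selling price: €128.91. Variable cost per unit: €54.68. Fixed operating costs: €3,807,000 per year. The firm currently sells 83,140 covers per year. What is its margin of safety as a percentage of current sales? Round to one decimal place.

Contribution margin per unit = €128.91 − €54.68 = €74.23. Break-even units = €3,807,000 ÷ €74.23 = 51,286.54; break-even revenue = 51,286.54 × €128.91 = €6,611,348.11.
Current sales = 83,140 × €128.91 = €10,717,577.40.
Margin of safety = (€10,717,577.40 − €6,611,348.11) ÷ €10,717,577.40 = 38.3%.

38.3%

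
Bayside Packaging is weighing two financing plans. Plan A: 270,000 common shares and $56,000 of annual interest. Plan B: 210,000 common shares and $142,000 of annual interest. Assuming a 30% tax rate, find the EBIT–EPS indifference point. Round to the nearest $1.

Set EPS_A = EPS_B: (EBIT − $56,000)(1 − 0.30) ÷ 270,000 = (EBIT − $142,000)(1 − 0.30) ÷ 210,000.
The (1 − t) factor cancels: (EBIT − 56,000) × 210,000 = (EBIT − 142,000) × 270,000.
EBIT × (270,000 − 210,000) = 142,000 × 270,000 − 56,000 × 210,000 = 26,580,000,000, so EBIT = 26,580,000,000 ÷ 60,000 = 443,000.00.

$443,000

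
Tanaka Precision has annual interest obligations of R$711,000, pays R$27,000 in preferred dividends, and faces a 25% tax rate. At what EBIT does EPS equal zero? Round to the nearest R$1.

Preferred dividends are paid after tax, so their pre-tax equivalent is R$27,000 ÷ (1 − 0.25) = R$36,000.00.
EPS = 0 when EBIT covers interest plus the pre-tax preferred burden: R$711,000 + R$36,000.00 = R$747,000.00.

R$747,000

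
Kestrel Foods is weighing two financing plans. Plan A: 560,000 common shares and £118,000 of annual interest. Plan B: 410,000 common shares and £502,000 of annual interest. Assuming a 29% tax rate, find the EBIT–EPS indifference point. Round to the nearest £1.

At indifference, (EBIT − 118,000)(1 − t)/560,000 = (EBIT − 502,000)(1 − t)/410,000.
The (1 − t) factor cancels: (EBIT − 118,000) × 410,000 = (EBIT − 502,000) × 560,000.
EBIT × (560,000 − 410,000) = 502,000 × 560,000 − 118,000 × 410,000 = 232,740,000,000, so EBIT = 232,740,000,000 ÷ 150,000 = 1,551,600.00.

£1,551,600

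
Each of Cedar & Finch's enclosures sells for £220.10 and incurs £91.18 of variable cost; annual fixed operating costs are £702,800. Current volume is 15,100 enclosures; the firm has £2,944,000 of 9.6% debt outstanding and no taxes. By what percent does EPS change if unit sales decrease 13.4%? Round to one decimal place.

-27.1%

At 15,100 units, contribution = 15,100 × £128.92 = £1,946,692.00.
Subtracting fixed costs: EBIT = £1,946,692.00 − £702,800 = £1,243,892.00.
Interest = £282,624.00, so EBIT − I = £961,268.00.
DCL = total CM / (EBIT − I) = £1,946,692.00 / £961,268.00 = 2.0251.
EPS therefore changes by 2.0251 × (-13.4%) = -27.1%.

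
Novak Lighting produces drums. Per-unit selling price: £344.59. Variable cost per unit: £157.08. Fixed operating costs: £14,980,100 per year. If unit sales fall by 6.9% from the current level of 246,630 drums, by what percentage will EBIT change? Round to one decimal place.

Total contribution margin = 246,630 × £187.51 = £46,245,591.30.
Subtracting fixed costs: EBIT = £46,245,591.30 − £14,980,100 = £31,265,491.30.
Degree of operating leverage = £46,245,591.30 / £31,265,491.30 = 1.4791.
%ΔEBIT = DOL × %ΔSales = 1.4791 × -6.9% = -10.2%.

-10.2%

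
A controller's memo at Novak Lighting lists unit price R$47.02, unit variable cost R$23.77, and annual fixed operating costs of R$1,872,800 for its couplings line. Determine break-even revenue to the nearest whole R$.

R$3,787,486

Contribution margin per unit = R$47.02 − R$23.77 = R$23.25, a CM ratio of R$23.25 ÷ R$47.02 = 0.4945.
Break-even sales = FC ÷ CM ratio = R$1,872,800 × R$47.02 / R$23.25 = R$3,787,486.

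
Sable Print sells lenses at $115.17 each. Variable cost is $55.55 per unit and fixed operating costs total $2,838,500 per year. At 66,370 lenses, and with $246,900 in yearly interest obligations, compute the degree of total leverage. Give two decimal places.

Total contribution margin = 66,370 × $59.62 = $3,956,979.40.
EBIT = $3,956,979.40 − $2,838,500 = $1,118,479.40. Interest = $246,900.00.
DOL = $3,956,979.40 ÷ $1,118,479.40 = 3.5378; DFL = $1,118,479.40 ÷ $871,579.40 = 1.2833.
DCL = DOL × DFL = 3.5378 × 1.2833 = 4.5401.

4.54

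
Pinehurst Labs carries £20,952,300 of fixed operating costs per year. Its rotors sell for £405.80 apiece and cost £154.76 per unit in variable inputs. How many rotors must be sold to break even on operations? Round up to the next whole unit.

83,462 rotors

Unit CM = price − variable cost = £405.80 − £154.76 = £251.04.
Break-even volume = fixed costs ÷ CM per unit = £20,952,300 ÷ £251.04 = 83,462.00, so 83,462 rotors.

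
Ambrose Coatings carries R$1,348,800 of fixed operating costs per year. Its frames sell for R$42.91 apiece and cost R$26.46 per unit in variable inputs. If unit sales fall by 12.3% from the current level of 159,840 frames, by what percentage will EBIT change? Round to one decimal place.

Total contribution margin = 159,840 × R$16.45 = R$2,629,368.00.
Subtracting fixed costs: EBIT = R$2,629,368.00 − R$1,348,800 = R$1,280,568.00.
So DOL = total CM / EBIT = R$2,629,368.00 / R$1,280,568.00 = 2.0533.
%ΔEBIT = DOL × %ΔSales = 2.0533 × -12.3% = -25.3%.

-25.3%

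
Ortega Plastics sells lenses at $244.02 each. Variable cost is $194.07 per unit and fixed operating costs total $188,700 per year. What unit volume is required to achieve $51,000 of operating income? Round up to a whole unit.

4,799 lenses

Unit CM = price − variable cost = $244.02 − $194.07 = $49.95.
Required volume = (fixed costs + target profit) ÷ CM = ($188,700 + $51,000) ÷ $49.95 = 4,798.80, so 4,799 lenses.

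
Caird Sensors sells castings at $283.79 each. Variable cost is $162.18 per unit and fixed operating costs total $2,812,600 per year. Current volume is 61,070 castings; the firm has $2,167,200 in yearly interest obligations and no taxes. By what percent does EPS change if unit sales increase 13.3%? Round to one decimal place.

At 61,070 units, contribution = 61,070 × $121.61 = $7,426,722.70.
Operating income = contribution − fixed costs = $7,426,722.70 − $2,812,600 = $4,614,122.70.
Interest = $2,167,200.00, so EBIT − I = $2,446,922.70.
Degree of combined leverage = contribution ÷ (EBIT − I) = $7,426,722.70 ÷ $2,446,922.70 = 3.0351.
EPS therefore changes by 3.0351 × (+13.3%) = +40.4%.

+40.4%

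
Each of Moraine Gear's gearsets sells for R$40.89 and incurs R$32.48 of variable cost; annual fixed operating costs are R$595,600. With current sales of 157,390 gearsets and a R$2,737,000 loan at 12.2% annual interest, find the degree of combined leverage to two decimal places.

3.36

At 157,390 units, contribution = 157,390 × R$8.41 = R$1,323,649.90.
Subtracting fixed costs: EBIT = R$1,323,649.90 − R$595,600 = R$728,049.90. Interest = R$333,914.00.
DOL = R$1,323,649.90 ÷ R$728,049.90 = 1.8181; DFL = R$728,049.90 ÷ R$394,135.90 = 1.8472.
Combined leverage = 1.8181 × 1.8472 = 3.3584.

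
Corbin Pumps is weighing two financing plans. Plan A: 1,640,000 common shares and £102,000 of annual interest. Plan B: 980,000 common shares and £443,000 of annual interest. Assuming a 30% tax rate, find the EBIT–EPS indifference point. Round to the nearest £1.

At indifference, (EBIT − 102,000)(1 − t)/1,640,000 = (EBIT − 443,000)(1 − t)/980,000.
The (1 − t) factor cancels: (EBIT − 102,000) × 980,000 = (EBIT − 443,000) × 1,640,000.
Solving, EBIT = (443,000·1,640,000 − 102,000·980,000) / (1,640,000 − 980,000) = 626,560,000,000 / 660,000 = 949,333.33.

£949,333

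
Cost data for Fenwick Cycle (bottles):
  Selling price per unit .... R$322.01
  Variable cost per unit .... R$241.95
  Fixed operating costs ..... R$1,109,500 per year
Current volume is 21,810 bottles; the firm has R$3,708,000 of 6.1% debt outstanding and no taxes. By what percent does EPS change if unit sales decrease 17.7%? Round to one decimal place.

Total contribution margin = 21,810 × R$80.06 = R$1,746,108.60.
Subtracting fixed costs: EBIT = R$1,746,108.60 − R$1,109,500 = R$636,608.60.
Interest = R$226,188.00, so EBIT − I = R$410,420.60.
DCL = total CM / (EBIT − I) = R$1,746,108.60 / R$410,420.60 = 4.2544.
EPS therefore changes by 4.2544 × (-17.7%) = -75.3%.

-75.3%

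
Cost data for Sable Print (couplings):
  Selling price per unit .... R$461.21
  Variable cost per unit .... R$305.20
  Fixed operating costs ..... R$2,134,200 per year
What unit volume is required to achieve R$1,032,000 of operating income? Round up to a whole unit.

Contribution margin per unit = R$461.21 − R$305.20 = R$156.01.
Units = (FC + target) / CM = (R$2,134,200 + R$1,032,000) / R$156.01 = 20,294.85, so 20,295 couplings.

20,295 couplings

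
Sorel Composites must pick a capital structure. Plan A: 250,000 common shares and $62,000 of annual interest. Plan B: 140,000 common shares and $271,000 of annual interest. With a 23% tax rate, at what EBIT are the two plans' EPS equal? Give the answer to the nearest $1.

Set EPS_A = EPS_B: (EBIT − $62,000)(1 − 0.23) ÷ 250,000 = (EBIT − $271,000)(1 − 0.23) ÷ 140,000.
The (1 − t) factor cancels: (EBIT − 62,000) × 140,000 = (EBIT − 271,000) × 250,000.
EBIT × (250,000 − 140,000) = 271,000 × 250,000 − 62,000 × 140,000 = 59,070,000,000, so EBIT = 59,070,000,000 ÷ 110,000 = 537,000.00.

$537,000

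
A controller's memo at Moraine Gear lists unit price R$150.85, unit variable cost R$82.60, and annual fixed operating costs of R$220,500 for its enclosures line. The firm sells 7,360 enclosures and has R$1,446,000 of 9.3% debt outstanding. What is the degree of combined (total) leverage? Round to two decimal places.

Total contribution margin = 7,360 × R$68.25 = R$502,320.00.
Operating income = contribution − fixed costs = R$502,320.00 − R$220,500 = R$281,820.00. Interest = R$134,478.00.
DOL = R$502,320.00 ÷ R$281,820.00 = 1.7824; DFL = R$281,820.00 ÷ R$147,342.00 = 1.9127.
Combined leverage = 1.7824 × 1.9127 = 3.4092.

3.41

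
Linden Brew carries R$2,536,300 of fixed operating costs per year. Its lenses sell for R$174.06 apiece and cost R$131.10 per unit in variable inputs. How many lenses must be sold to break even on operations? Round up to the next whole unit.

Each unit contributes R$174.06 − R$131.10 = R$42.96.
Break-even volume = fixed costs ÷ CM per unit = R$2,536,300 ÷ R$42.96 = 59,038.64, so 59,039 lenses.

59,039 lenses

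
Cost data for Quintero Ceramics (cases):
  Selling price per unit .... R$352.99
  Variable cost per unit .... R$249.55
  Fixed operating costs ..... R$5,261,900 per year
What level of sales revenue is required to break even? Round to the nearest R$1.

Contribution margin per unit = R$352.99 − R$249.55 = R$103.44, a CM ratio of R$103.44 ÷ R$352.99 = 0.2930.
Break-even revenue = fixed costs × price ÷ CM = R$5,261,900 × R$352.99 ÷ R$103.44 = R$17,956,285.

R$17,956,285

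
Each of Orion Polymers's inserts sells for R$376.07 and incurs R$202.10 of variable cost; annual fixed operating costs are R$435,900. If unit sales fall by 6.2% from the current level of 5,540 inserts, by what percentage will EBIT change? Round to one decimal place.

-11.3%

At 5,540 units, contribution = 5,540 × R$173.97 = R$963,793.80.
EBIT = R$963,793.80 − R$435,900 = R$527,893.80.
So DOL = total CM / EBIT = R$963,793.80 / R$527,893.80 = 1.8257.
Operating income changes by 1.8257 × -6.2% = -11.3%.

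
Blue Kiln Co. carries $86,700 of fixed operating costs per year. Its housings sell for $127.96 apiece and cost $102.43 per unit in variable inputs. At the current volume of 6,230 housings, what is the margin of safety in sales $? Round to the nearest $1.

$362,638

Unit CM = price − variable cost = $127.96 − $102.43 = $25.53. Break-even units = $86,700 ÷ $25.53 = 3,396.00; break-even revenue = 3,396.00 × $127.96 = $434,552.76.
Actual sales revenue = 6,230 × $127.96 = $797,190.80.
Margin of safety = $797,190.80 − $434,552.76 = $362,638.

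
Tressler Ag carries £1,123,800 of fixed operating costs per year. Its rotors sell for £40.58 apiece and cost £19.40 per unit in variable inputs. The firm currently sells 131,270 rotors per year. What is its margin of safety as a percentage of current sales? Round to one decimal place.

59.6%

Unit CM = price − variable cost = £40.58 − £19.40 = £21.18. Break-even units = £1,123,800 ÷ £21.18 = 53,059.49; break-even revenue = 53,059.49 × £40.58 = £2,153,154.11.
Actual sales revenue = 131,270 × £40.58 = £5,326,936.60.
Margin of safety = (£5,326,936.60 − £2,153,154.11) ÷ £5,326,936.60 = 59.6%.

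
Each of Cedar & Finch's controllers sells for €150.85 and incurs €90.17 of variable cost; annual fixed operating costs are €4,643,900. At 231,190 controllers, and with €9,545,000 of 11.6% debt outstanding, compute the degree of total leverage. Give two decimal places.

Total contribution margin = 231,190 × €60.68 = €14,028,609.20.
Operating income = contribution − fixed costs = €14,028,609.20 − €4,643,900 = €9,384,709.20. Interest = €1,107,220.00, so EBIT − I = €8,277,489.20.
Degree of total leverage = total CM / (EBIT − interest) = €14,028,609.20 / €8,277,489.20 = 1.6948.

1.69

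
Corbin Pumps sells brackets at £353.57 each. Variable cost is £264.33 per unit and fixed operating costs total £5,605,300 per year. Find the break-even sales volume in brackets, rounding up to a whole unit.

62,812 brackets

Contribution margin per unit = £353.57 − £264.33 = £89.24.
Break-even volume = fixed costs ÷ CM per unit = £5,605,300 ÷ £89.24 = 62,811.52, so 62,812 brackets.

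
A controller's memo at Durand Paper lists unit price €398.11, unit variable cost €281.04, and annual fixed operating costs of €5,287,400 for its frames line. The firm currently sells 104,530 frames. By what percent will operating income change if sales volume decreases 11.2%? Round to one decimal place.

-19.7%

Total contribution margin = 104,530 × €117.07 = €12,237,327.10.
EBIT = €12,237,327.10 − €5,287,400 = €6,949,927.10.
Degree of operating leverage = €12,237,327.10 / €6,949,927.10 = 1.7608.
Operating income changes by 1.7608 × -11.2% = -19.7%.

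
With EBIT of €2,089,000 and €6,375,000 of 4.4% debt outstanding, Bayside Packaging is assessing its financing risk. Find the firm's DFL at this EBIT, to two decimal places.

Annual interest charges come to €280,500.00.
Degree of financial leverage = EBIT / (EBIT − interest) = €2,089,000 / €1,808,500.00 = 1.1551.

1.16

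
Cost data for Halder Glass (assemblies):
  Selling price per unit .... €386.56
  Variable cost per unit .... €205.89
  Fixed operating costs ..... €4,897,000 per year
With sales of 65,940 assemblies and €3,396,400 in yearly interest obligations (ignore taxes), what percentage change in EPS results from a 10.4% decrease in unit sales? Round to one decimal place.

At 65,940 units, contribution = 65,940 × €180.67 = €11,913,379.80.
Operating income = contribution − fixed costs = €11,913,379.80 − €4,897,000 = €7,016,379.80.
After interest of €3,396,400.00, pre-tax earnings = €3,619,979.80.
DCL = total CM / (EBIT − I) = €11,913,379.80 / €3,619,979.80 = 3.2910.
%ΔEPS = DCL × %ΔSales = 3.2910 × -10.4% = -34.2%.

-34.2%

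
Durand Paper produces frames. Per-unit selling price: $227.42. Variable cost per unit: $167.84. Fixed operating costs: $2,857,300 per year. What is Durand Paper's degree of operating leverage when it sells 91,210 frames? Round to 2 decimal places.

At 91,210 units, contribution = 91,210 × $59.58 = $5,434,291.80.
Subtracting fixed costs: EBIT = $5,434,291.80 − $2,857,300 = $2,576,991.80.
So DOL = total CM / EBIT = $5,434,291.80 / $2,576,991.80 = 2.1088.

2.11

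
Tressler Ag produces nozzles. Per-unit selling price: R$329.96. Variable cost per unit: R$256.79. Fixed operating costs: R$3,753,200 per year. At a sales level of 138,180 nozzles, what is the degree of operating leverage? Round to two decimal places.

Contribution at this volume is 138,180 × R$73.17 = R$10,110,630.60.
EBIT = R$10,110,630.60 − R$3,753,200 = R$6,357,430.60.
Degree of operating leverage = R$10,110,630.60 / R$6,357,430.60 = 1.5904.

1.59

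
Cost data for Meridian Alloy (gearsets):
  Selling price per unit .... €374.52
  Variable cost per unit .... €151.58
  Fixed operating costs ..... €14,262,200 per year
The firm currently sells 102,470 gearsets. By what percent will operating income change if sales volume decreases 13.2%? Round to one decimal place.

At 102,470 units, contribution = 102,470 × €222.94 = €22,844,661.80.
Operating income = contribution − fixed costs = €22,844,661.80 − €14,262,200 = €8,582,461.80.
Degree of operating leverage = €22,844,661.80 / €8,582,461.80 = 2.6618.
Operating income changes by 2.6618 × -13.2% = -35.1%.

-35.1%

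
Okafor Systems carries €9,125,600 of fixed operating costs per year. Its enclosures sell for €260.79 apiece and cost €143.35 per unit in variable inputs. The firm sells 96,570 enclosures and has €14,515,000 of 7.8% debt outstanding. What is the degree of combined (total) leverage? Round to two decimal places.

10.47

Total contribution margin = 96,570 × €117.44 = €11,341,180.80.
Operating income = contribution − fixed costs = €11,341,180.80 − €9,125,600 = €2,215,580.80. Interest = €1,132,170.00, so EBIT − I = €1,083,410.80.
Degree of total leverage = total CM / (EBIT − interest) = €11,341,180.80 / €1,083,410.80 = 10.4680.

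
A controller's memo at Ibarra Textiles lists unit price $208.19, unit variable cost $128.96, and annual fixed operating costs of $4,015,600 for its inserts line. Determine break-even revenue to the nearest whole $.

CM per unit = $208.19 − $128.96 = $79.23; CM ratio = $79.23 / $208.19 = 0.3806.
Break-even sales = FC ÷ CM ratio = $4,015,600 × $208.19 / $79.23 = $10,551,657.

$10,551,657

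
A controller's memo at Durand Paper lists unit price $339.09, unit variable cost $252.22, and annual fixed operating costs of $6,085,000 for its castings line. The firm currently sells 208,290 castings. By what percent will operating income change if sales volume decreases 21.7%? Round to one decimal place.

Contribution at this volume is 208,290 × $86.87 = $18,094,152.30.
EBIT = $18,094,152.30 − $6,085,000 = $12,009,152.30.
So DOL = total CM / EBIT = $18,094,152.30 / $12,009,152.30 = 1.5067.
Operating income changes by 1.5067 × -21.7% = -32.7%.

-32.7%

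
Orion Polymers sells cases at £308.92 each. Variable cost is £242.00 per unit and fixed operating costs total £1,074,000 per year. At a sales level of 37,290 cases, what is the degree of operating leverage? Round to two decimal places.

1.76

At 37,290 units, contribution = 37,290 × £66.92 = £2,495,446.80.
Subtracting fixed costs: EBIT = £2,495,446.80 − £1,074,000 = £1,421,446.80.
So DOL = total CM / EBIT = £2,495,446.80 / £1,421,446.80 = 1.7556.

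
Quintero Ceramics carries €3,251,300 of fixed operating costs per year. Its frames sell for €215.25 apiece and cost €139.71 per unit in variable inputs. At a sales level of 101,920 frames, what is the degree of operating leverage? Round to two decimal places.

1.73

Total contribution margin = 101,920 × €75.54 = €7,699,036.80.
EBIT = €7,699,036.80 − €3,251,300 = €4,447,736.80.
DOL = contribution ÷ EBIT = €7,699,036.80 ÷ €4,447,736.80 = 1.7310.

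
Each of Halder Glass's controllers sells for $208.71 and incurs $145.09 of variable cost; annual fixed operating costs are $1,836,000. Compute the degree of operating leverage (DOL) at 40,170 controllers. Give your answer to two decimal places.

3.55

Total contribution margin = 40,170 × $63.62 = $2,555,615.40.
Subtracting fixed costs: EBIT = $2,555,615.40 − $1,836,000 = $719,615.40.
So DOL = total CM / EBIT = $2,555,615.40 / $719,615.40 = 3.5514.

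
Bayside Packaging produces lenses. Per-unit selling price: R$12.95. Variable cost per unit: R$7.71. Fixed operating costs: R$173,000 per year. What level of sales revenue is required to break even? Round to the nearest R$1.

CM per unit = R$12.95 − R$7.71 = R$5.24; CM ratio = R$5.24 / R$12.95 = 0.4046.
Break-even sales = FC ÷ CM ratio = R$173,000 × R$12.95 / R$5.24 = R$427,548.

R$427,548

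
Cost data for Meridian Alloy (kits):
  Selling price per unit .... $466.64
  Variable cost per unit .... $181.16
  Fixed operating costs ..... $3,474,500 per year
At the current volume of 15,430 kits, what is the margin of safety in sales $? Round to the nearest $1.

Unit CM = price − variable cost = $466.64 − $181.16 = $285.48. Break-even units = $3,474,500 ÷ $285.48 = 12,170.73; break-even revenue = 12,170.73 × $466.64 = $5,679,349.45.
Current sales = 15,430 × $466.64 = $7,200,255.20.
Margin of safety = $7,200,255.20 − $5,679,349.45 = $1,520,906.

$1,520,906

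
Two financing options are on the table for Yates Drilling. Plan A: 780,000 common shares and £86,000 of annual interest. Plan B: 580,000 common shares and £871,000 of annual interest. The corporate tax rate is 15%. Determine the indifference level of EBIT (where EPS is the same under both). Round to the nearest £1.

£3,147,500

Set EPS_A = EPS_B: (EBIT − £86,000)(1 − 0.15) ÷ 780,000 = (EBIT − £871,000)(1 − 0.15) ÷ 580,000.
The (1 − t) factor cancels: (EBIT − 86,000) × 580,000 = (EBIT − 871,000) × 780,000.
EBIT × (780,000 − 580,000) = 871,000 × 780,000 − 86,000 × 580,000 = 629,500,000,000, so EBIT = 629,500,000,000 ÷ 200,000 = 3,147,500.00.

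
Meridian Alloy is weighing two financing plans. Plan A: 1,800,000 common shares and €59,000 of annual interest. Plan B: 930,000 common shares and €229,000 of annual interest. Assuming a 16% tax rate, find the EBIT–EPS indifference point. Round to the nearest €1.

At indifference, (EBIT − 59,000)(1 − t)/1,800,000 = (EBIT − 229,000)(1 − t)/930,000.
Cancelling (1 − t) and cross-multiplying: 930,000·(EBIT − 59,000) = 1,800,000·(EBIT − 229,000).
EBIT × (1,800,000 − 930,000) = 229,000 × 1,800,000 − 59,000 × 930,000 = 357,330,000,000, so EBIT = 357,330,000,000 ÷ 870,000 = 410,724.14.

€410,724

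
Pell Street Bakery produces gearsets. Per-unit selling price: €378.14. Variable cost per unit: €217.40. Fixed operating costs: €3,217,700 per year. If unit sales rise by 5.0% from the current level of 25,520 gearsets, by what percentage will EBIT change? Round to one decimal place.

+23.2%

Contribution at this volume is 25,520 × €160.74 = €4,102,084.80.
EBIT = €4,102,084.80 − €3,217,700 = €884,384.80.
DOL = contribution ÷ EBIT = €4,102,084.80 ÷ €884,384.80 = 4.6383.
%ΔEBIT = DOL × %ΔSales = 4.6383 × +5.0% = +23.2%.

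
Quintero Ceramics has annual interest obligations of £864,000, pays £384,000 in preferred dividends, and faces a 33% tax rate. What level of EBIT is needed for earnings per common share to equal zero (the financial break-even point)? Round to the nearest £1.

Preferred dividends are paid after tax, so their pre-tax equivalent is £384,000 ÷ (1 − 0.33) = £573,134.33.
EPS = 0 when EBIT covers interest plus the pre-tax preferred burden: £864,000 + £573,134.33 = £1,437,134.33.

£1,437,134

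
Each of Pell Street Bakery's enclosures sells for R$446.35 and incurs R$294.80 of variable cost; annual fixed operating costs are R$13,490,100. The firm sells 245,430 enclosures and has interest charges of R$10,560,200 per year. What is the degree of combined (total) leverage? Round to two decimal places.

2.83

Total contribution margin = 245,430 × R$151.55 = R$37,194,916.50.
Operating income = contribution − fixed costs = R$37,194,916.50 − R$13,490,100 = R$23,704,816.50. Interest = R$10,560,200.00.
DOL = R$37,194,916.50 ÷ R$23,704,816.50 = 1.5691; DFL = R$23,704,816.50 ÷ R$13,144,616.50 = 1.8034.
DCL = DOL × DFL = 1.5691 × 1.8034 = 2.8297.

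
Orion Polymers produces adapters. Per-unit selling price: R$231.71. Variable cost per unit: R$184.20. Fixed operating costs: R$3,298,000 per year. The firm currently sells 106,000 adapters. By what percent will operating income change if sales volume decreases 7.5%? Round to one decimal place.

-21.7%

At 106,000 units, contribution = 106,000 × R$47.51 = R$5,036,060.00.
EBIT = R$5,036,060.00 − R$3,298,000 = R$1,738,060.00.
Degree of operating leverage = R$5,036,060.00 / R$1,738,060.00 = 2.8975.
So EBIT moves 2.8975 × (-7.5%) = -21.7%.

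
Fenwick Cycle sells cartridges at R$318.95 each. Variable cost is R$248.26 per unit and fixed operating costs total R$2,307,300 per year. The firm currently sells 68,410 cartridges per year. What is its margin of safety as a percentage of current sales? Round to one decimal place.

52.3%

Unit CM = price − variable cost = R$318.95 − R$248.26 = R$70.69. Break-even units = R$2,307,300 ÷ R$70.69 = 32,639.69; break-even revenue = 32,639.69 × R$318.95 = R$10,410,430.54.
Current sales = 68,410 × R$318.95 = R$21,819,369.50.
Margin of safety = (R$21,819,369.50 − R$10,410,430.54) ÷ R$21,819,369.50 = 52.3%.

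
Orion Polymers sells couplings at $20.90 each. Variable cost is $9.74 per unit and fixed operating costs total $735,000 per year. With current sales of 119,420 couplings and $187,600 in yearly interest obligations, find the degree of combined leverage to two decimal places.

Total contribution margin = 119,420 × $11.16 = $1,332,727.20.
EBIT = $1,332,727.20 − $735,000 = $597,727.20. Interest = $187,600.00.
DOL = $1,332,727.20 ÷ $597,727.20 = 2.2297; DFL = $597,727.20 ÷ $410,127.20 = 1.4574.
Combined leverage = 2.2297 × 1.4574 = 3.2496.

3.25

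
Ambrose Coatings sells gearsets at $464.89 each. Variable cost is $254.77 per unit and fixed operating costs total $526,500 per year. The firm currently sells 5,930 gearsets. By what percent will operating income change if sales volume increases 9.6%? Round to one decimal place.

+16.6%

Total contribution margin = 5,930 × $210.12 = $1,246,011.60.
Subtracting fixed costs: EBIT = $1,246,011.60 − $526,500 = $719,511.60.
So DOL = total CM / EBIT = $1,246,011.60 / $719,511.60 = 1.7317.
%ΔEBIT = DOL × %ΔSales = 1.7317 × +9.6% = +16.6%.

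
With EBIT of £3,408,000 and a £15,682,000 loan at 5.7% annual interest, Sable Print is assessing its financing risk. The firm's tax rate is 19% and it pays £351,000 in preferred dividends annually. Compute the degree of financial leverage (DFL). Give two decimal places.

1.64

Annual interest charges come to £893,874.00.
Preferred dividends grossed up pre-tax: £351,000 / (1 − 0.19) = £433,333.33.
DFL = EBIT ÷ [EBIT − I − D_p/(1−t)] = £3,408,000 ÷ [£3,408,000 − £893,874.00 − £433,333.33] = £3,408,000 ÷ £2,080,792.67 = 1.6378.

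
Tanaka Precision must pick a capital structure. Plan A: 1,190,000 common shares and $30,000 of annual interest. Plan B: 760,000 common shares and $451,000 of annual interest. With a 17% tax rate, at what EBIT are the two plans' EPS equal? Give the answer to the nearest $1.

Set EPS_A = EPS_B: (EBIT − $30,000)(1 − 0.17) ÷ 1,190,000 = (EBIT − $451,000)(1 − 0.17) ÷ 760,000.
Cancelling (1 − t) and cross-multiplying: 760,000·(EBIT − 30,000) = 1,190,000·(EBIT − 451,000).
EBIT × (1,190,000 − 760,000) = 451,000 × 1,190,000 − 30,000 × 760,000 = 513,890,000,000, so EBIT = 513,890,000,000 ÷ 430,000 = 1,195,093.02.

$1,195,093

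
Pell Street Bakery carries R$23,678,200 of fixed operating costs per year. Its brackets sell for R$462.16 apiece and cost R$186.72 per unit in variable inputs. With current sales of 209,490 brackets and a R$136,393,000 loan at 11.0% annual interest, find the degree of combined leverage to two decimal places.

3.03

At 209,490 units, contribution = 209,490 × R$275.44 = R$57,701,925.60.
Operating income = contribution − fixed costs = R$57,701,925.60 − R$23,678,200 = R$34,023,725.60. Interest = R$15,003,230.00.
DOL = R$57,701,925.60 ÷ R$34,023,725.60 = 1.6959; DFL = R$34,023,725.60 ÷ R$19,020,495.60 = 1.7888.
DCL = DOL × DFL = 1.6959 × 1.7888 = 3.0336.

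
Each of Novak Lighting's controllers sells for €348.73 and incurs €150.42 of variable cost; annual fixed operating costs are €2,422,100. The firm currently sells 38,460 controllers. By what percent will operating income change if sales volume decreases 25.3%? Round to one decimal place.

-37.1%

Contribution at this volume is 38,460 × €198.31 = €7,627,002.60.
Subtracting fixed costs: EBIT = €7,627,002.60 − €2,422,100 = €5,204,902.60.
Degree of operating leverage = €7,627,002.60 / €5,204,902.60 = 1.4653.
Operating income changes by 1.4653 × -25.3% = -37.1%.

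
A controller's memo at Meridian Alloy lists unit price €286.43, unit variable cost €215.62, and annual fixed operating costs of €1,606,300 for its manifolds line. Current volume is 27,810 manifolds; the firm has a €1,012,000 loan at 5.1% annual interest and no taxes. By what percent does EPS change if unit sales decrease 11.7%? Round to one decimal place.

At 27,810 units, contribution = 27,810 × €70.81 = €1,969,226.10.
Subtracting fixed costs: EBIT = €1,969,226.10 − €1,606,300 = €362,926.10.
After interest of €51,612.00, pre-tax earnings = €311,314.10.
Degree of combined leverage = contribution ÷ (EBIT − I) = €1,969,226.10 ÷ €311,314.10 = 6.3255.
EPS therefore changes by 6.3255 × (-11.7%) = -74.0%.

-74.0%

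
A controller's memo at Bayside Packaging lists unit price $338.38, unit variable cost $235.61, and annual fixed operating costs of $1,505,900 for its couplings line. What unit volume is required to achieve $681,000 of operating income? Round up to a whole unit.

Each unit contributes $338.38 − $235.61 = $102.77.
Units = (FC + target) / CM = ($1,505,900 + $681,000) / $102.77 = 21,279.56, so 21,280 couplings.

21,280 couplings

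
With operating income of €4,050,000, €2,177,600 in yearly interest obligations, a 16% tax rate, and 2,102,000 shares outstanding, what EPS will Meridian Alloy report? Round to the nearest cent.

Interest = €2,177,600.00, so EBT = €4,050,000 − €2,177,600.00 = €1,872,400.00.
Net income = €1,872,400.00 × (1 − 0.16) = €1,572,816.00.
Per share: €1,572,816.00 / 2,102,000 shares = €0.75.

€0.75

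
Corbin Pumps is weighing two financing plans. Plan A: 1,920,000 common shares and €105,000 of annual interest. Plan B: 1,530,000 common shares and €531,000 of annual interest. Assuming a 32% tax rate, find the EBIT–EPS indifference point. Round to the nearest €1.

At indifference, (EBIT − 105,000)(1 − t)/1,920,000 = (EBIT − 531,000)(1 − t)/1,530,000.
The (1 − t) factor cancels: (EBIT − 105,000) × 1,530,000 = (EBIT − 531,000) × 1,920,000.
Solving, EBIT = (531,000·1,920,000 − 105,000·1,530,000) / (1,920,000 − 1,530,000) = 858,870,000,000 / 390,000 = 2,202,230.77.

€2,202,231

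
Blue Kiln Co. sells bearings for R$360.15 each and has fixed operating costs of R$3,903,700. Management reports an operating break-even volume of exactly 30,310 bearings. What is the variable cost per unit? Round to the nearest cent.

Contribution per unit must be FC / Q = R$3,903,700 / 30,310 = R$128.7925.
Variable cost per unit = R$360.15 − R$128.7925 = R$231.36.

R$231.36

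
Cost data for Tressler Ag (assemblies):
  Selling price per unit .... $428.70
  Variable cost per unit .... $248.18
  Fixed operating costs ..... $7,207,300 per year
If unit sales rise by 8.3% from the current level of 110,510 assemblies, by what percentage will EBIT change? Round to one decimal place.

At 110,510 units, contribution = 110,510 × $180.52 = $19,949,265.20.
Subtracting fixed costs: EBIT = $19,949,265.20 − $7,207,300 = $12,741,965.20.
Degree of operating leverage = $19,949,265.20 / $12,741,965.20 = 1.5656.
Operating income changes by 1.5656 × +8.3% = +13.0%.

+13.0%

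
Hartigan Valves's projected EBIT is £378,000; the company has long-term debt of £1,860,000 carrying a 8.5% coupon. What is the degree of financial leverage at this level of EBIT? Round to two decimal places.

Annual interest charges come to £158,100.00.
Degree of financial leverage = EBIT / (EBIT − interest) = £378,000 / £219,900.00 = 1.7190.

1.72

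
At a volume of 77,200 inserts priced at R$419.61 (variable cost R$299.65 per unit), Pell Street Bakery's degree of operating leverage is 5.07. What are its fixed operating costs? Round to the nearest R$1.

Total contribution margin = 77,200 × R$119.96 = R$9,260,912.00.
Since DOL = CM ÷ EBIT, EBIT = R$9,260,912.00 ÷ 5.07 = R$1,826,609.86.
Fixed costs = CM − EBIT = R$9,260,912.00 − R$1,826,609.86 = R$7,434,302.

R$7,434,302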